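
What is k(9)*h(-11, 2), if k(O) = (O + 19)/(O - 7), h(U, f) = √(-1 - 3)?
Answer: 28*I ≈ 28.0*I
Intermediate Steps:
h(U, f) = 2*I (h(U, f) = √(-4) = 2*I)
k(O) = (19 + O)/(-7 + O)
k(9)*h(-11, 2) = ((19 + 9)/(-7 + 9))*(2*I) = (28/2)*(2*I) = ((½)*28)*(2*I) = 14*(2*I) = 28*I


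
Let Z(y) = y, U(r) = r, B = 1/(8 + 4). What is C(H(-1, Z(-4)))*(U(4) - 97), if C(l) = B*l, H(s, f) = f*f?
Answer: -124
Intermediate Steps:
B = 1/12 ≈ 0.083333
H(s, f) = f**2
C(l) = l/12
C(H(-1, Z(-4)))*(U(4) - 97) = ((1/12)*(-4)**2)*(4 - 97) = ((1/12)*16)*(-93) = (4/3)*(-93) = -124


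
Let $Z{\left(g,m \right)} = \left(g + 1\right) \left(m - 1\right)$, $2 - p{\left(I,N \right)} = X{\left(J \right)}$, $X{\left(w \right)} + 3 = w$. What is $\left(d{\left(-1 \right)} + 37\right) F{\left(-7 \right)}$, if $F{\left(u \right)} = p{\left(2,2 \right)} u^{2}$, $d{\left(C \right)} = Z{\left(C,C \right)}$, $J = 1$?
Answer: $7252$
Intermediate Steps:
$X{\left(w \right)} = -3 + w$
$p{\left(I,N \right)} = 4$ ($p{\left(I,N \right)} = 2 - \left(-3 + 1\right) = 2 - -2 = 2 + 2 = 4$)
$Z{\left(g,m \right)} = \left(1 + g\right) \left(-1 + m\right)$
$d{\left(C \right)} = -1 + C^{2}$ ($d{\left(C \right)} = -1 + C - C + C C = -1 + C - C + C^{2} = -1 + C^{2}$)
$F{\left(u \right)} = 4 u^{2}$
$\left(d{\left(-1 \right)} + 37\right) F{\left(-7 \right)} = \left(\left(-1 + \left(-1\right)^{2}\right) + 37\right) 4 \left(-7\right)^{2} = \left(\left(-1 + 1\right) + 37\right) 4 \cdot 49 = \left(0 + 37\right) 196 = 37 \cdot 196 = 7252$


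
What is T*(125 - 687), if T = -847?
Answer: 476014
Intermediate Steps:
T*(125 - 687) = -847*(125 - 687) = -847*(-562) = 476014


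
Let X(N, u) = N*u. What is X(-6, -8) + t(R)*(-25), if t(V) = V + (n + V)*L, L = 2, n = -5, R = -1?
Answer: 373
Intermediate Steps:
t(V) = -10 + 3*V (t(V) = V + (-5 + V)*2 = V + (-10 + 2*V) = -10 + 3*V)
X(-6, -8) + t(R)*(-25) = -6*(-8) + (-10 + 3*(-1))*(-25) = 48 + (-10 - 3)*(-25) = 48 - 13*(-25) = 48 + 325 = 373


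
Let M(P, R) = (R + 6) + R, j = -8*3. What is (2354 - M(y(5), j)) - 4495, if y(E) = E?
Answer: -2099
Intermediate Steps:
j = -24
M(P, R) = 6 + 2*R (M(P, R) = (6 + R) + R = 6 + 2*R)
(2354 - M(y(5), j)) - 4495 = (2354 - (6 + 2*(-24))) - 4495 = (2354 - (6 - 48)) - 4495 = (2354 - 1*(-42)) - 4495 = (2354 + 42) - 4495 = 2396 - 4495 = -2099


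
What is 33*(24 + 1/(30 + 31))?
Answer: 48345/61 ≈ 792.54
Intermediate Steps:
33*(24 + 1/(30 + 31)) = 33*(24 + 1/61) = 33*(1465/61) = 48345/61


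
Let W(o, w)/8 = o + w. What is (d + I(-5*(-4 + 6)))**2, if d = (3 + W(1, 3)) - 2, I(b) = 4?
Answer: 1369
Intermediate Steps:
W(o, w) = 8*o + 8*w (W(o, w) = 8*(o + w) = 8*o + 8*w)
d = 33 (d = (3 + (8*1 + 8*3)) - 2 = (3 + (8 + 24)) - 2 = (3 + 32) - 2 = 35 - 2 = 33)
(d + I(-5*(-4 + 6)))**2 = (33 + 4)**2 = 37**2 = 1369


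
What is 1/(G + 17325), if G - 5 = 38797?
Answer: 1/56127 ≈ 1.7817e-5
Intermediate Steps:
G = 38802 (G = 5 + 38797 = 38802)
1/(G + 17325) = 1/(38802 + 17325) = 1/56127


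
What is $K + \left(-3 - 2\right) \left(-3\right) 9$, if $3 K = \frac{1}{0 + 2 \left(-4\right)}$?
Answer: $\frac{3239}{24} \approx 134.96$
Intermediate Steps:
$K = - \frac{1}{24}$ ($K = \frac{1}{3 \left(0 + 2 \left(-4\right)\right)} = \frac{1}{3 \left(0 - 8\right)} = \frac{1}{3 \left(-8\right)} = \frac{1}{3} \left(- \frac{1}{8}\right) = - \frac{1}{24} \approx -0.041667$)
$K + \left(-3 - 2\right) \left(-3\right) 9 = - \frac{1}{24} + \left(-3 - 2\right) \left(-3\right) 9 = - \frac{1}{24} + \left(-5\right) \left(-3\right) 9 = - \frac{1}{24} + 15 \cdot 9 = - \frac{1}{24} + 135 = \frac{3239}{24}$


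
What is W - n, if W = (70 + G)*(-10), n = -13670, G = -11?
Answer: 13080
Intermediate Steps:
W = -590 (W = (70 - 11)*(-10) = 59*(-10) = -590)
W - n = -590 - 1*(-13670) = -590 + 13670 = 13080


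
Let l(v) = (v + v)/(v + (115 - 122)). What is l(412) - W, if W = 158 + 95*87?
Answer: -3410491/405 ≈ -8421.0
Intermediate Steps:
l(v) = 2*v/(-7 + v) (l(v) = (2*v)/(v - 7) = (2*v)/(-7 + v) = 2*v/(-7 + v))
W = 8423 (W = 158 + 8265 = 8423)
l(412) - W = 2*412/(-7 + 412) - 1*8423 = 2*412/405 - 8423 = 2*412*(1/405) - 8423 = 824/405 - 8423 = -3410491/405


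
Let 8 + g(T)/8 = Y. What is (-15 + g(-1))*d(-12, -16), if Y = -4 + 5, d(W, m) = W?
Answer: 852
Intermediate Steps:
Y = 1
g(T) = -56 (g(T) = -64 + 8*1 = -64 + 8 = -56)
(-15 + g(-1))*d(-12, -16) = (-15 - 56)*(-12) = -71*(-12) = 852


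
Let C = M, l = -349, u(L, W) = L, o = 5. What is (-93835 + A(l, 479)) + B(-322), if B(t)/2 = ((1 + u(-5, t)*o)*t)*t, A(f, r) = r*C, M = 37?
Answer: -5052944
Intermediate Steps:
C = 37
A(f, r) = 37*r (A(f, r) = r*37 = 37*r)
B(t) = -48*t**2 (B(t) = 2*(((1 - 5*5)*t)*t) = 2*(((1 - 25)*t)*t) = 2*((-24*t)*t) = 2*(-24*t**2) = -48*t**2)
(-93835 + A(l, 479)) + B(-322) = (-93835 + 37*479) - 48*(-322)**2 = (-93835 + 17723) - 48*103684 = -76112 - 4976832 = -5052944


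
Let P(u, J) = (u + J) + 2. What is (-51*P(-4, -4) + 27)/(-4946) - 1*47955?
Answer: -237185763/4946 ≈ -47955.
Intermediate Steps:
P(u, J) = 2 + J + u (P(u, J) = (J + u) + 2 = 2 + J + u)
(-51*P(-4, -4) + 27)/(-4946) - 1*47955 = (-51*(2 - 4 - 4) + 27)/(-4946) - 1*47955 = (-51*(-6) + 27)*(-1/4946) - 47955 = (306 + 27)*(-1/4946) - 47955 = 333*(-1/4946) - 47955 = -333/4946 - 47955 = -237185763/4946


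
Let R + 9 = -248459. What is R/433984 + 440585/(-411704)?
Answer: -9171940941/5583529648 ≈ -1.6427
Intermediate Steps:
R = -248468 (R = -9 - 248459 = -248468)
R/433984 + 440585/(-411704) = -248468/433984 + 440585/(-411704) = -248468*1/433984 + 440585*(-1/411704) = -62117/108496 - 440585/411704 = -9171940941/5583529648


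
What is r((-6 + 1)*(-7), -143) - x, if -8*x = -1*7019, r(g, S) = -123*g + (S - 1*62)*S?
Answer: 193061/8 ≈ 24133.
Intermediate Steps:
r(g, S) = -123*g + S*(-62 + S) (r(g, S) = -123*g + (S - 62)*S = -123*g + (-62 + S)*S = -123*g + S*(-62 + S))
x = 7019/8 (x = -(-1)*7019/8 = -1/8*(-7019) = 7019/8 ≈ 877.38)
r((-6 + 1)*(-7), -143) - x = ((-143)**2 - 123*(-6 + 1)*(-7) - 62*(-143)) - 1*7019/8 = (20449 - (-615)*(-7) + 8866) - 7019/8 = (20449 - 123*35 + 8866) - 7019/8 = (20449 - 4305 + 8866) - 7019/8 = 25010 - 7019/8 = 193061/8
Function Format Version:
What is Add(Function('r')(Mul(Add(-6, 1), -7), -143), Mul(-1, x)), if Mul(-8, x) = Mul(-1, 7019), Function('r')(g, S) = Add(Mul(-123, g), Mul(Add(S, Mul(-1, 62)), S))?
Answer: Rational(193061, 8) ≈ 24133.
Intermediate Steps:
Function('r')(g, S) = Add(Mul(-123, g), Mul(S, Add(-62, S))) (Function('r')(g, S) = Add(Mul(-123, g), Mul(Add(S, -62), S)) = Add(Mul(-123, g), Mul(Add(-62, S), S)) = Add(Mul(-123, g), Mul(S, Add(-62, S))))
x = Rational(7019, 8) (x = Mul(Rational(-1, 8), Mul(-1, 7019)) = Mul(Rational(-1, 8), -7019) = Rational(7019, 8) ≈ 877.38)
Add(Function('r')(Mul(Add(-6, 1), -7), -143), Mul(-1, x)) = Add(Add(Pow(-143, 2), Mul(-123, Mul(Add(-6, 1), -7)), Mul(-62, -143)), Mul(-1, Rational(7019, 8))) = Add(Add(20449, Mul(-123, Mul(-5, -7)), 8866), Rational(-7019, 8)) = Add(Add(20449, Mul(-123, 35), 8866), Rational(-7019, 8)) = Add(Add(20449, -4305, 8866), Rational(-7019, 8)) = Add(25010, Rational(-7019, 8)) = Rational(193061, 8)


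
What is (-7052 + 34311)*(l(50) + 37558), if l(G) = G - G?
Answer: 1023793522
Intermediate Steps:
l(G) = 0
(-7052 + 34311)*(l(50) + 37558) = (-7052 + 34311)*(0 + 37558) = 27259*37558 = 1023793522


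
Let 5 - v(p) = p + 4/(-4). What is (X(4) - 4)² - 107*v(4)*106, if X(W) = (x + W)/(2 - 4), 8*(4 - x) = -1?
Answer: -5790463/256 ≈ -22619.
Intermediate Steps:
x = 33/8 (x = 4 - ⅛*(-1) = 4 + ⅛ = 33/8 ≈ 4.1250)
v(p) = 6 - p (v(p) = 5 - (p + 4/(-4)) = 5 - (p + 4*(-¼)) = 5 - (p - 1) = 5 - (-1 + p) = 5 + (1 - p) = 6 - p)
X(W) = -33/16 - W/2 (X(W) = (33/8 + W)/(2 - 4) = (33/8 + W)/(-2) = (33/8 + W)*(-½) = -33/16 - W/2)
(X(4) - 4)² - 107*v(4)*106 = ((-33/16 - ½*4) - 4)² - 107*(6 - 1*4)*106 = ((-33/16 - 2) - 4)² - 107*(6 - 4)*106 = (-65/16 - 4)² - 107*2*106 = (-129/16)² - 214*106 = 16641/256 - 22684 = -5790463/256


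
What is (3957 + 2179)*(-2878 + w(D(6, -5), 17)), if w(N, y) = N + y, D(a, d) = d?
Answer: -17585776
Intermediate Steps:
(3957 + 2179)*(-2878 + w(D(6, -5), 17)) = (3957 + 2179)*(-2878 + (-5 + 17)) = 6136*(-2878 + 12) = 6136*(-2866) = -17585776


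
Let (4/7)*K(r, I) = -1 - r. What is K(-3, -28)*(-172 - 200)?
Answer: -1302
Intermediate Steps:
K(r, I) = -7/4 - 7*r/4 (K(r, I) = 7*(-1 - r)/4 = -7/4 - 7*r/4)
K(-3, -28)*(-172 - 200) = (-7/4 - 7/4*(-3))*(-172 - 200) = (-7/4 + 21/4)*(-372) = (7/2)*(-372) = -1302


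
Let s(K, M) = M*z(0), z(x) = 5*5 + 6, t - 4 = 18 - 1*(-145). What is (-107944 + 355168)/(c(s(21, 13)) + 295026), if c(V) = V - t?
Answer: 123612/147631 ≈ 0.83730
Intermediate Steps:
t = 167 (t = 4 + (18 - 1*(-145)) = 4 + (18 + 145) = 4 + 163 = 167)
z(x) = 31 (z(x) = 25 + 6 = 31)
s(K, M) = 31*M (s(K, M) = M*31 = 31*M)
c(V) = -167 + V (c(V) = V - 1*167 = V - 167 = -167 + V)
(-107944 + 355168)/(c(s(21, 13)) + 295026) = (-107944 + 355168)/((-167 + 31*13) + 295026) = 247224/((-167 + 403) + 295026) = 247224/(236 + 295026) = 247224/295262 = 247224*(1/295262) = 123612/147631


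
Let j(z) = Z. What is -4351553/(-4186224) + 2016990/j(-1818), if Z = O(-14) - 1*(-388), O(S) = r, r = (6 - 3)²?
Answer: 8445299512301/1661930928 ≈ 5081.6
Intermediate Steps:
r = 9 (r = 3² = 9)
O(S) = 9
Z = 397 (Z = 9 - 1*(-388) = 9 + 388 = 397)
j(z) = 397
-4351553/(-4186224) + 2016990/j(-1818) = -4351553/(-4186224) + 2016990/397 = -4351553*(-1/4186224) + 2016990*(1/397) = 4351553/4186224 + 2016990/397 = 8445299512301/1661930928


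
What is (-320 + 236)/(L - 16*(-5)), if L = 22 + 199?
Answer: -12/43 ≈ -0.27907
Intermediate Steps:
L = 221
(-320 + 236)/(L - 16*(-5)) = (-320 + 236)/(221 - 16*(-5)) = -84/(221 + 80) = -84/301 = -84*1/301 = -12/43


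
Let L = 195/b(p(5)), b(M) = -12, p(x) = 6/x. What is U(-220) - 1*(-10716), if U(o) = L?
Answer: 42799/4 ≈ 10700.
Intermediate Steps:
L = -65/4 (L = 195/(-12) = 195*(-1/12) = -65/4 ≈ -16.250)
U(o) = -65/4
U(-220) - 1*(-10716) = -65/4 - 1*(-10716) = -65/4 + 10716 = 42799/4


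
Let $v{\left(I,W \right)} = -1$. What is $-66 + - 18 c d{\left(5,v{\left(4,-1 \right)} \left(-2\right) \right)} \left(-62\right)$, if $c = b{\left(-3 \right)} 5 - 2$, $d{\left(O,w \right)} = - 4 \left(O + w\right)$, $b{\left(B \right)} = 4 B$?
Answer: $1937310$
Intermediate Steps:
$d{\left(O,w \right)} = - 4 O - 4 w$
$c = -62$ ($c = 4 \left(-3\right) 5 - 2 = \left(-12\right) 5 - 2 = -60 - 2 = -62$)
$-66 + - 18 c d{\left(5,v{\left(4,-1 \right)} \left(-2\right) \right)} \left(-62\right) = -66 + \left(-18\right) \left(-62\right) \left(\left(-4\right) 5 - 4 \left(\left(-1\right) \left(-2\right)\right)\right) \left(-62\right) = -66 + 1116 \left(-20 - 8\right) \left(-62\right) = -66 + 1116 \left(\left(-28\right) \left(-62\right)\right) = -66 + 1116 \cdot 1736 = -66 + 1937376 = 1937310$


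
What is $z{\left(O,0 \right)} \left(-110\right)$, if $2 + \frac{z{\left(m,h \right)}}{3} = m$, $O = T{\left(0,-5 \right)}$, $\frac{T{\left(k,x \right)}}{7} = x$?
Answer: $12210$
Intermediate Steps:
$T{\left(k,x \right)} = 7 x$
$O = -35$ ($O = 7 \left(-5\right) = -35$)
$z{\left(m,h \right)} = -6 + 3 m$
$z{\left(O,0 \right)} \left(-110\right) = \left(-6 + 3 \left(-35\right)\right) \left(-110\right) = \left(-6 - 105\right) \left(-110\right) = \left(-111\right) \left(-110\right) = 12210$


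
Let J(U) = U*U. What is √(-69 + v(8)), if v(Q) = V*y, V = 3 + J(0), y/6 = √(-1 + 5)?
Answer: I*√33 ≈ 5.7446*I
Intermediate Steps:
J(U) = U²
y = 12 (y = 6*√(-1 + 5) = 6*√4 = 6*2 = 12)
V = 3 (V = 3 + 0² = 3 + 0 = 3)
v(Q) = 36 (v(Q) = 3*12 = 36)
√(-69 + v(8)) = √(-69 + 36) = √(-33) = I*√33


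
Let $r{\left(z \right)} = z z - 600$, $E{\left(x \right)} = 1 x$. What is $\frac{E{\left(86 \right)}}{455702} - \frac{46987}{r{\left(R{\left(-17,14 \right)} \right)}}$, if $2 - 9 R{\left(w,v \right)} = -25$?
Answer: $\frac{10706060350}{134659941} \approx 79.504$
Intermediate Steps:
$R{\left(w,v \right)} = 3$ ($R{\left(w,v \right)} = \frac{2}{9} - - \frac{25}{9} = \frac{2}{9} + \frac{25}{9} = 3$)
$E{\left(x \right)} = x$
$r{\left(z \right)} = -600 + z^{2}$ ($r{\left(z \right)} = z^{2} - 600 = -600 + z^{2}$)
$\frac{E{\left(86 \right)}}{455702} - \frac{46987}{r{\left(R{\left(-17,14 \right)} \right)}} = \frac{86}{455702} - \frac{46987}{-600 + 3^{2}} = 86 \cdot \frac{1}{455702} - \frac{46987}{-600 + 9} = \frac{43}{227851} - \frac{46987}{-591} = \frac{43}{227851} - - \frac{46987}{591} = \frac{43}{227851} + \frac{46987}{591} = \frac{10706060350}{134659941}$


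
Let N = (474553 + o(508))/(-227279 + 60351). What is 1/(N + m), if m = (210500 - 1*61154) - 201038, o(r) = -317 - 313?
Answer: -166928/8629316099 ≈ -1.9344e-5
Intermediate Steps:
o(r) = -630
m = -51692 (m = (210500 - 61154) - 201038 = 149346 - 201038 = -51692)
N = -473923/166928 (N = (474553 - 630)/(-227279 + 60351) = 473923/(-166928) = 473923*(-1/166928) = -473923/166928 ≈ -2.8391)
1/(N + m) = 1/(-473923/166928 - 51692) = 1/(-8629316099/166928) = -166928/8629316099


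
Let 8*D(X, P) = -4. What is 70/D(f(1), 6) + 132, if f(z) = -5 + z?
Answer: -8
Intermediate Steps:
D(X, P) = -1/2 (D(X, P) = (1/8)*(-4) = -1/2)
70/D(f(1), 6) + 132 = 70/(-1/2) + 132 = -2*70 + 132 = -140 + 132 = -8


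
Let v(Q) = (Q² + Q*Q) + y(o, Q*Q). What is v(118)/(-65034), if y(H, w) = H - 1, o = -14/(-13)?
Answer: -40225/93938 ≈ -0.42821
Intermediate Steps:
o = 14/13 (o = -14*(-1/13) = 14/13 ≈ 1.0769)
y(H, w) = -1 + H
v(Q) = 1/13 + 2*Q² (v(Q) = (Q² + Q*Q) + (-1 + 14/13) = (Q² + Q²) + 1/13 = 2*Q² + 1/13 = 1/13 + 2*Q²)
v(118)/(-65034) = (1/13 + 2*118²)/(-65034) = (1/13 + 2*13924)*(-1/65034) = (1/13 + 27848)*(-1/65034) = (362025/13)*(-1/65034) = -40225/93938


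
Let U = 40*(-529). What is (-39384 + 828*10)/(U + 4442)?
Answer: 15552/8359 ≈ 1.8605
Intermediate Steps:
U = -21160
(-39384 + 828*10)/(U + 4442) = (-39384 + 828*10)/(-21160 + 4442) = (-39384 + 8280)/(-16718) = -31104*(-1/16718) = 15552/8359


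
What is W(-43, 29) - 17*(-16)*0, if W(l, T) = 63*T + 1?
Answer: 1828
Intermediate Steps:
W(l, T) = 1 + 63*T
W(-43, 29) - 17*(-16)*0 = (1 + 63*29) - 17*(-16)*0 = (1 + 1827) - (-272)*0 = 1828 - 1*0 = 1828 + 0 = 1828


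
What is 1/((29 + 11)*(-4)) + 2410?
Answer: 385599/160 ≈ 2410.0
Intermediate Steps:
1/((29 + 11)*(-4)) + 2410 = 1/(40*(-4)) + 2410 = 1/(-160) + 2410 = -1/160 + 2410 = 385599/160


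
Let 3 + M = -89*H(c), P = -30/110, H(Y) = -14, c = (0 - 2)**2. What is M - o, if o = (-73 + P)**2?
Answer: -499233/121 ≈ -4125.9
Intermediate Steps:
c = 4 (c = (-2)**2 = 4)
P = -3/11 (P = -30*1/110 = -3/11 ≈ -0.27273)
o = 649636/121 (o = (-73 - 3/11)**2 = (-806/11)**2 = 649636/121 ≈ 5368.9)
M = 1243 (M = -3 - 89*(-14) = -3 + 1246 = 1243)
M - o = 1243 - 1*649636/121 = 1243 - 649636/121 = -499233/121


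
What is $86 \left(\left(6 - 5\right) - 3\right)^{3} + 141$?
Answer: $-547$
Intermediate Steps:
$86 \left(\left(6 - 5\right) - 3\right)^{3} + 141 = 86 \left(1 - 3\right)^{3} + 141 = 86 \left(-2\right)^{3} + 141 = 86 \left(-8\right) + 141 = -688 + 141 = -547$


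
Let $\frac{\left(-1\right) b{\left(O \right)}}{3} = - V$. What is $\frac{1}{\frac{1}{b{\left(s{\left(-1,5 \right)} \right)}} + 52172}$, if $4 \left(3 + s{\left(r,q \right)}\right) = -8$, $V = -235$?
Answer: $\frac{705}{36781259} \approx 1.9167 \cdot 10^{-5}$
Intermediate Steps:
$s{\left(r,q \right)} = -5$ ($s{\left(r,q \right)} = -3 + \frac{1}{4} \left(-8\right) = -3 - 2 = -5$)
$b{\left(O \right)} = -705$ ($b{\left(O \right)} = - 3 \left(\left(-1\right) \left(-235\right)\right) = \left(-3\right) 235 = -705$)
$\frac{1}{\frac{1}{b{\left(s{\left(-1,5 \right)} \right)}} + 52172} = \frac{1}{\frac{1}{-705} + 52172} = \frac{1}{- \frac{1}{705} + 52172} = \frac{1}{\frac{36781259}{705}} = \frac{705}{36781259}$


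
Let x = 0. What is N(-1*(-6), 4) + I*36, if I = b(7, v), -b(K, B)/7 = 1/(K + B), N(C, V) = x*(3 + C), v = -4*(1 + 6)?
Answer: 12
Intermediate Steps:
v = -28 (v = -4*7 = -28)
N(C, V) = 0 (N(C, V) = 0*(3 + C) = 0)
b(K, B) = -7/(B + K) (b(K, B) = -7/(K + B) = -7/(B + K))
I = 1/3 (I = -7/(-28 + 7) = -7/(-21) = -7*(-1/21) = 1/3 ≈ 0.33333)
N(-1*(-6), 4) + I*36 = 0 + (1/3)*36 = 0 + 12 = 12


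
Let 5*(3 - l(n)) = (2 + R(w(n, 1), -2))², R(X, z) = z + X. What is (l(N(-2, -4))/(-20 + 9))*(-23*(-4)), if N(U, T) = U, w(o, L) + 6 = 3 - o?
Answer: -1288/55 ≈ -23.418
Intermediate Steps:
w(o, L) = -3 - o (w(o, L) = -6 + (3 - o) = -3 - o)
R(X, z) = X + z
l(n) = 3 - (-3 - n)²/5 (l(n) = 3 - (2 + ((-3 - n) - 2))²/5 = 3 - (2 + (-5 - n))²/5 = 3 - (-3 - n)²/5)
(l(N(-2, -4))/(-20 + 9))*(-23*(-4)) = ((3 - (3 - 2)²/5)/(-20 + 9))*(-23*(-4)) = ((3 - ⅕*1²)/(-11))*92 = ((3 - ⅕*1)*(-1/11))*92 = ((3 - ⅕)*(-1/11))*92 = ((14/5)*(-1/11))*92 = -14/55*92 = -1288/55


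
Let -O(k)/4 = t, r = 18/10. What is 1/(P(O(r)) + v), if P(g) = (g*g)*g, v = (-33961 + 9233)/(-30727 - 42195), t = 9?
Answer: -36461/1701112052 ≈ -2.1434e-5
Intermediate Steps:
r = 9/5 (r = 18*(1/10) = 9/5 ≈ 1.8000)
O(k) = -36 (O(k) = -4*9 = -36)
v = 12364/36461 (v = -24728/(-72922) = -24728*(-1/72922) = 12364/36461 ≈ 0.33910)
P(g) = g**3 (P(g) = g**2*g = g**3)
1/(P(O(r)) + v) = 1/((-36)**3 + 12364/36461) = 1/(-46656 + 12364/36461) = 1/(-1701112052/36461) = -36461/1701112052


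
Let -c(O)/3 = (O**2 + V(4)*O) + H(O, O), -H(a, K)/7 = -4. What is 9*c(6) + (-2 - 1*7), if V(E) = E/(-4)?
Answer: -1575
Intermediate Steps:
H(a, K) = 28 (H(a, K) = -7*(-4) = 28)
V(E) = -E/4 (V(E) = E*(-1/4) = -E/4)
c(O) = -84 - 3*O**2 + 3*O (c(O) = -3*((O**2 + (-1/4*4)*O) + 28) = -3*((O**2 - O) + 28) = -3*(28 + O**2 - O) = -84 - 3*O**2 + 3*O)
9*c(6) + (-2 - 1*7) = 9*(-84 - 3*6**2 + 3*6) + (-2 - 1*7) = 9*(-84 - 3*36 + 18) + (-2 - 7) = 9*(-84 - 108 + 18) - 9 = 9*(-174) - 9 = -1566 - 9 = -1575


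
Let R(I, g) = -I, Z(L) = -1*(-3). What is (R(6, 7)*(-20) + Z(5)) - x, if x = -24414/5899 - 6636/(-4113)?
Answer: 1015189073/8087529 ≈ 125.53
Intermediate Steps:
Z(L) = 3
x = -20423006/8087529 (x = -24414*1/5899 - 6636*(-1/4113) = -24414/5899 + 2212/1371 = -20423006/8087529 ≈ -2.5252)
(R(6, 7)*(-20) + Z(5)) - x = (-1*6*(-20) + 3) - 1*(-20423006/8087529) = (-6*(-20) + 3) + 20423006/8087529 = (120 + 3) + 20423006/8087529 = 123 + 20423006/8087529 = 1015189073/8087529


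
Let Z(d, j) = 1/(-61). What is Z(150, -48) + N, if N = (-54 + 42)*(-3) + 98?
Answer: 8173/61 ≈ 133.98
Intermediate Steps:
Z(d, j) = -1/61
N = 134 (N = -12*(-3) + 98 = 36 + 98 = 134)
Z(150, -48) + N = -1/61 + 134 = 8173/61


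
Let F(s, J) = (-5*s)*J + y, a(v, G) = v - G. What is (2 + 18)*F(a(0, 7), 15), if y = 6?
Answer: 10620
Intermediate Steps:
F(s, J) = 6 - 5*J*s (F(s, J) = (-5*s)*J + 6 = -5*J*s + 6 = 6 - 5*J*s)
(2 + 18)*F(a(0, 7), 15) = (2 + 18)*(6 - 5*15*(0 - 1*7)) = 20*(6 - 5*15*(0 - 7)) = 20*(6 - 5*15*(-7)) = 20*(6 + 525) = 20*531 = 10620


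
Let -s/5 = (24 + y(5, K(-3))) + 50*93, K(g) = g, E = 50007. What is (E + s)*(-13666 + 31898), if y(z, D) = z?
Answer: 485189984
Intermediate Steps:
s = -23395 (s = -5*((24 + 5) + 50*93) = -5*(29 + 4650) = -5*4679 = -23395)
(E + s)*(-13666 + 31898) = (50007 - 23395)*(-13666 + 31898) = 26612*18232 = 485189984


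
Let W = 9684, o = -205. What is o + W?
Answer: 9479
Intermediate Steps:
o + W = -205 + 9684 = 9479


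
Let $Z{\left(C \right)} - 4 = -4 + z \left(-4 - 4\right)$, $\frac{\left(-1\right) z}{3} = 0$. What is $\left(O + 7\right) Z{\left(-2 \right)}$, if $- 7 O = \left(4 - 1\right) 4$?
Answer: $0$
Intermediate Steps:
$O = - \frac{12}{7}$ ($O = - \frac{\left(4 - 1\right) 4}{7} = - \frac{3 \cdot 4}{7} = \left(- \frac{1}{7}\right) 12 = - \frac{12}{7} \approx -1.7143$)
$z = 0$ ($z = \left(-3\right) 0 = 0$)
$Z{\left(C \right)} = 0$ ($Z{\left(C \right)} = 4 - \left(4 + 0 \left(-4 - 4\right)\right) = 4 + \left(-4 + 0 \left(-8\right)\right) = 4 + \left(-4 + 0\right) = 4 - 4 = 0$)
$\left(O + 7\right) Z{\left(-2 \right)} = \left(- \frac{12}{7} + 7\right) 0 = \frac{37}{7} \cdot 0 = 0$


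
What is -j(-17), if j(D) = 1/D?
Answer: 1/17 ≈ 0.058824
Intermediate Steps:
-j(-17) = -1/(-17) = -1*(-1/17) = 1/17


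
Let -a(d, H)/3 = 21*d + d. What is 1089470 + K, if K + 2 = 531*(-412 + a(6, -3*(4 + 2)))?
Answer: 660420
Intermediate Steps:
a(d, H) = -66*d (a(d, H) = -3*(21*d + d) = -66*d)
K = -429050 (K = -2 + 531*(-412 - 66*6) = -2 + 531*(-412 - 396) = -2 + 531*(-808) = -2 - 429048 = -429050)
1089470 + K = 1089470 - 429050 = 660420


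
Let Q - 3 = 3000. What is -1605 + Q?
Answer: 1398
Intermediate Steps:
Q = 3003 (Q = 3 + 3000 = 3003)
-1605 + Q = -1605 + 3003 = 1398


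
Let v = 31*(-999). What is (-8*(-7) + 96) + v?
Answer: -30817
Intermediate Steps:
v = -30969
(-8*(-7) + 96) + v = (-8*(-7) + 96) - 30969 = (56 + 96) - 30969 = 152 - 30969 = -30817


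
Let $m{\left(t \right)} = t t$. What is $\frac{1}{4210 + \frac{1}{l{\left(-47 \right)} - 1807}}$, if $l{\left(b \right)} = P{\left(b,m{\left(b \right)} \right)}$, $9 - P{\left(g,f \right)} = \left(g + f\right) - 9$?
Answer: $\frac{3951}{16633709} \approx 0.00023753$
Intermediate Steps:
$m{\left(t \right)} = t^{2}$
$P{\left(g,f \right)} = 18 - f - g$ ($P{\left(g,f \right)} = 9 - \left(\left(g + f\right) - 9\right) = 9 - \left(\left(f + g\right) - 9\right) = 9 - \left(-9 + f + g\right) = 18 - f - g$)
$l{\left(b \right)} = 18 - b - b^{2}$ ($l{\left(b \right)} = 18 - b^{2} - b = 18 - b - b^{2}$)
$\frac{1}{4210 + \frac{1}{l{\left(-47 \right)} - 1807}} = \frac{1}{4210 + \frac{1}{\left(18 - -47 - \left(-47\right)^{2}\right) - 1807}} = \frac{1}{4210 + \frac{1}{\left(18 + 47 - 2209\right) - 1807}} = \frac{1}{4210 + \frac{1}{-2144 - 1807}} = \frac{1}{4210 + \frac{1}{-3951}} = \frac{1}{4210 - \frac{1}{3951}} = \frac{1}{\frac{16633709}{3951}} = \frac{3951}{16633709}$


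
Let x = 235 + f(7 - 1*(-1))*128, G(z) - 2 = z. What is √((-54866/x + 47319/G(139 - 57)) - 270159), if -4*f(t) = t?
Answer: I*√470958033/42 ≈ 516.7*I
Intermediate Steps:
G(z) = 2 + z
f(t) = -t/4
x = -21 (x = 235 - (7 - 1*(-1))/4*128 = 235 - (7 + 1)/4*128 = 235 - ¼*8*128 = 235 - 2*128 = 235 - 256 = -21)
√((-54866/x + 47319/G(139 - 57)) - 270159) = √((-54866/(-21) + 47319/(2 + (139 - 57))) - 270159) = √((-54866*(-1/21) + 47319/(2 + 82)) - 270159) = √((7838/3 + 47319/84) - 270159) = √((7838/3 + 47319*(1/84)) - 270159) = √((7838/3 + 15773/28) - 270159) = √(266783/84 - 270159) = √(-22426573/84) = I*√470958033/42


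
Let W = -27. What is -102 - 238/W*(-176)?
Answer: -44642/27 ≈ -1653.4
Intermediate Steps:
-102 - 238/W*(-176) = -102 - 238/(-27)*(-176) = -102 - 238*(-1/27)*(-176) = -102 + (238/27)*(-176) = -102 - 41888/27 = -44642/27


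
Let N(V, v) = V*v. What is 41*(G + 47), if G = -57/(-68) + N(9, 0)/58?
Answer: 133373/68 ≈ 1961.4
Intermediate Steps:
G = 57/68 (G = -57/(-68) + (9*0)/58 = -57*(-1/68) + 0*(1/58) = 57/68 + 0 = 57/68 ≈ 0.83823)
41*(G + 47) = 41*(57/68 + 47) = 41*(3253/68) = 133373/68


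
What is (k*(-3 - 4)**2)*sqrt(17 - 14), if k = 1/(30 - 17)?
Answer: 49*sqrt(3)/13 ≈ 6.5285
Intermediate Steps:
k = 1/13 ≈ 0.076923
(k*(-3 - 4)**2)*sqrt(17 - 14) = ((-3 - 4)**2/13)*sqrt(17 - 14) = ((1/13)*(-7)**2)*sqrt(3) = ((1/13)*49)*sqrt(3) = 49*sqrt(3)/13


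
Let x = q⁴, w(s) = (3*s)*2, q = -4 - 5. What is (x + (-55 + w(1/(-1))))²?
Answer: 42250000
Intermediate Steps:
q = -9
w(s) = 6*s
x = 6561 (x = (-9)⁴ = 6561)
(x + (-55 + w(1/(-1))))² = (6561 + (-55 + 6*(1/(-1))))² = (6561 + (-55 + 6*(1*(-1))))² = (6561 + (-55 + 6*(-1)))² = (6561 + (-55 - 6))² = (6561 - 61)² = 6500² = 42250000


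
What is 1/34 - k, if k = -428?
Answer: 14553/34 ≈ 428.03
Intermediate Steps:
1/34 - k = 1/34 - 1*(-428) = 1/34 + 428 = 14553/34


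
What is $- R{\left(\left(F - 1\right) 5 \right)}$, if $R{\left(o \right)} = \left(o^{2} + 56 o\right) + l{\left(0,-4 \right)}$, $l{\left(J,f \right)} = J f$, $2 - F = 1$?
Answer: $0$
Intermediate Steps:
$F = 1$ ($F = 2 - 1 = 1$)
$R{\left(o \right)} = o^{2} + 56 o$ ($R{\left(o \right)} = \left(o^{2} + 56 o\right) + 0 \left(-4\right) = \left(o^{2} + 56 o\right) + 0 = o^{2} + 56 o$)
$- R{\left(\left(F - 1\right) 5 \right)} = - \left(1 - 1\right) 5 \left(56 + \left(1 - 1\right) 5\right) = - 0 \cdot 5 \left(56 + 0 \cdot 5\right) = - 0 \left(56 + 0\right) = - 0 \cdot 56 = \left(-1\right) 0 = 0$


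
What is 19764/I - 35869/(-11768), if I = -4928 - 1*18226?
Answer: 99654679/45412712 ≈ 2.1944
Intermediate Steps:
I = -23154 (I = -4928 - 18226 = -23154)
19764/I - 35869/(-11768) = 19764/(-23154) - 35869/(-11768) = 19764*(-1/23154) - 35869*(-1/11768) = -3294/3859 + 35869/11768 = 99654679/45412712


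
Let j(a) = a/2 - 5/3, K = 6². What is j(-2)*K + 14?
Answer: -82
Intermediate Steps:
K = 36
j(a) = -5/3 + a/2 (j(a) = a*(½) - 5*⅓ = a/2 - 5/3 = -5/3 + a/2)
j(-2)*K + 14 = (-5/3 + (½)*(-2))*36 + 14 = (-5/3 - 1)*36 + 14 = -8/3*36 + 14 = -96 + 14 = -82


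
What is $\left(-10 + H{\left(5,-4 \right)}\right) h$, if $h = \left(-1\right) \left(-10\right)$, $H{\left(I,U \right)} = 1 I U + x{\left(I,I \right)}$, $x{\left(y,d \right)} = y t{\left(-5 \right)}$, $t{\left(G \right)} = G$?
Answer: $-550$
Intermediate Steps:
$x{\left(y,d \right)} = - 5 y$ ($x{\left(y,d \right)} = y \left(-5\right) = - 5 y$)
$H{\left(I,U \right)} = - 5 I + I U$ ($H{\left(I,U \right)} = 1 I U - 5 I = I U - 5 I = - 5 I + I U$)
$h = 10$
$\left(-10 + H{\left(5,-4 \right)}\right) h = \left(-10 + 5 \left(-5 - 4\right)\right) 10 = \left(-10 + 5 \left(-9\right)\right) 10 = \left(-10 - 45\right) 10 = \left(-55\right) 10 = -550$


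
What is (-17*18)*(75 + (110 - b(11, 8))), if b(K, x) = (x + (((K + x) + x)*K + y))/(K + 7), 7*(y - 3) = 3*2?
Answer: -359516/7 ≈ -51359.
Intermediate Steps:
y = 27/7 (y = 3 + (3*2)/7 = 3 + (⅐)*6 = 3 + 6/7 = 27/7 ≈ 3.8571)
b(K, x) = (27/7 + x + K*(K + 2*x))/(7 + K) (b(K, x) = (x + (((K + x) + x)*K + 27/7))/(K + 7) = (x + ((K + 2*x)*K + 27/7))/(7 + K) = (x + (K*(K + 2*x) + 27/7))/(7 + K) = (x + (27/7 + K*(K + 2*x)))/(7 + K) = (27/7 + x + K*(K + 2*x))/(7 + K))
(-17*18)*(75 + (110 - b(11, 8))) = (-17*18)*(75 + (110 - (27/7 + 8 + 11² + 2*11*8)/(7 + 11))) = -306*(75 + (110 - (27/7 + 8 + 121 + 176)/18)) = -306*(75 + (110 - 2162/(18*7))) = -306*(75 + (110 - 1*1081/63)) = -306*(75 + (110 - 1081/63)) = -306*(75 + 5849/63) = -306*10574/63 = -359516/7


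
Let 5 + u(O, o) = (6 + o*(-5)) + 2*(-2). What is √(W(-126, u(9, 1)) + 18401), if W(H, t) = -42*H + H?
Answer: √23567 ≈ 153.52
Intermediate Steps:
u(O, o) = -3 - 5*o (u(O, o) = -5 + ((6 + o*(-5)) + 2*(-2)) = -5 + ((6 - 5*o) - 4) = -5 + (2 - 5*o) = -3 - 5*o)
W(H, t) = -41*H
√(W(-126, u(9, 1)) + 18401) = √(-41*(-126) + 18401) = √(5166 + 18401) = √23567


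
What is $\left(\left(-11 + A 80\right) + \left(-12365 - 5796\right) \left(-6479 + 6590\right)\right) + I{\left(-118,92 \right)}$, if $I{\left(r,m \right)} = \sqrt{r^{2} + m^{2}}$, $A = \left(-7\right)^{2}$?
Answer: $-2011962 + 2 \sqrt{5597} \approx -2.0118 \cdot 10^{6}$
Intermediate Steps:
$A = 49$
$I{\left(r,m \right)} = \sqrt{m^{2} + r^{2}}$
$\left(\left(-11 + A 80\right) + \left(-12365 - 5796\right) \left(-6479 + 6590\right)\right) + I{\left(-118,92 \right)} = \left(\left(-11 + 49 \cdot 80\right) + \left(-12365 - 5796\right) \left(-6479 + 6590\right)\right) + \sqrt{92^{2} + \left(-118\right)^{2}} = \left(\left(-11 + 3920\right) - 2015871\right) + \sqrt{8464 + 13924} = \left(3909 - 2015871\right) + \sqrt{22388} = -2011962 + 2 \sqrt{5597}$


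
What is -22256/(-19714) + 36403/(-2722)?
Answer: -328533955/26830754 ≈ -12.245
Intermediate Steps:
-22256/(-19714) + 36403/(-2722) = -22256*(-1/19714) + 36403*(-1/2722) = 11128/9857 - 36403/2722 = -328533955/26830754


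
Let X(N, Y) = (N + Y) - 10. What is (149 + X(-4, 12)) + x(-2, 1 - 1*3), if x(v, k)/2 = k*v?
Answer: 155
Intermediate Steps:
x(v, k) = 2*k*v (x(v, k) = 2*(k*v) = 2*k*v)
X(N, Y) = -10 + N + Y
(149 + X(-4, 12)) + x(-2, 1 - 1*3) = (149 + (-10 - 4 + 12)) + 2*(1 - 1*3)*(-2) = (149 - 2) + 2*(1 - 3)*(-2) = 147 + 2*(-2)*(-2) = 147 + 8 = 155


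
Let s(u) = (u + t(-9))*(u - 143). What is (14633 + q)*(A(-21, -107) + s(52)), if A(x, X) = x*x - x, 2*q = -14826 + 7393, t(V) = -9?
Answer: -75345683/2 ≈ -3.7673e+7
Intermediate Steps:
s(u) = (-143 + u)*(-9 + u) (s(u) = (u - 9)*(u - 143) = (-9 + u)*(-143 + u) = (-143 + u)*(-9 + u))
q = -7433/2 (q = (-14826 + 7393)/2 = (1/2)*(-7433) = -7433/2 ≈ -3716.5)
A(x, X) = x**2 - x
(14633 + q)*(A(-21, -107) + s(52)) = (14633 - 7433/2)*(-21*(-1 - 21) + (1287 + 52**2 - 152*52)) = 21833*(-21*(-22) + (1287 + 2704 - 7904))/2 = 21833*(462 - 3913)/2 = (21833/2)*(-3451) = -75345683/2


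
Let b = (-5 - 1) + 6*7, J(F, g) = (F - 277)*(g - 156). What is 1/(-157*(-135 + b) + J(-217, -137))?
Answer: 1/160285 ≈ 6.2389e-6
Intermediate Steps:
J(F, g) = (-277 + F)*(-156 + g)
b = 36 (b = -6 + 42 = 36)
1/(-157*(-135 + b) + J(-217, -137)) = 1/(-157*(-135 + 36) + (43212 - 277*(-137) - 156*(-217) - 217*(-137))) = 1/(-157*(-99) + (43212 + 37949 + 33852 + 29729)) = 1/(15543 + 144742) = 1/160285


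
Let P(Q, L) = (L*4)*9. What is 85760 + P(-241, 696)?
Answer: 110816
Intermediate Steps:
P(Q, L) = 36*L (P(Q, L) = (4*L)*9 = 36*L)
85760 + P(-241, 696) = 85760 + 36*696 = 85760 + 25056 = 110816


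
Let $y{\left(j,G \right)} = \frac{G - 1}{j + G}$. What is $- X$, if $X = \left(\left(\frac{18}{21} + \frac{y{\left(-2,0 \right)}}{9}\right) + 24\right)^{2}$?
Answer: $- \frac{9853321}{15876} \approx -620.64$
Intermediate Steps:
$y{\left(j,G \right)} = \frac{-1 + G}{G + j}$
$X = \frac{9853321}{15876}$ ($X = \left(\left(\frac{18}{21} + \frac{\frac{1}{0 - 2} \left(-1 + 0\right)}{9}\right) + 24\right)^{2} = \left(\left(18 \cdot \frac{1}{21} + \frac{1}{-2} \left(-1\right) \frac{1}{9}\right) + 24\right)^{2} = \left(\left(\frac{6}{7} + \left(- \frac{1}{2}\right) \left(-1\right) \frac{1}{9}\right) + 24\right)^{2} = \left(\left(\frac{6}{7} + \frac{1}{2} \cdot \frac{1}{9}\right) + 24\right)^{2} = \left(\left(\frac{6}{7} + \frac{1}{18}\right) + 24\right)^{2} = \left(\frac{115}{126} + 24\right)^{2} = \left(\frac{3139}{126}\right)^{2} = \frac{9853321}{15876} \approx 620.64$)
$- X = \left(-1\right) \frac{9853321}{15876} = - \frac{9853321}{15876}$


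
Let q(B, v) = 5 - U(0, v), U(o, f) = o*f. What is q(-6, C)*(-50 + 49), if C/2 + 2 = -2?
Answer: -5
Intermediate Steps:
C = -8 (C = -4 + 2*(-2) = -4 - 4 = -8)
U(o, f) = f*o
q(B, v) = 5 (q(B, v) = 5 - v*0 = 5 - 1*0 = 5 + 0 = 5)
q(-6, C)*(-50 + 49) = 5*(-50 + 49) = 5*(-1) = -5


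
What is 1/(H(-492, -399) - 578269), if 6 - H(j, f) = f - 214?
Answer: -1/577650 ≈ -1.7312e-6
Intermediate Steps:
H(j, f) = 220 - f (H(j, f) = 6 - (f - 214) = 6 - (-214 + f) = 6 + (214 - f) = 220 - f)
1/(H(-492, -399) - 578269) = 1/((220 - 1*(-399)) - 578269) = 1/((220 + 399) - 578269) = 1/(619 - 578269) = 1/(-577650) = -1/577650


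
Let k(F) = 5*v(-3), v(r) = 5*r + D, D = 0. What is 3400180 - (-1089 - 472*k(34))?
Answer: 3365869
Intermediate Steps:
v(r) = 5*r (v(r) = 5*r + 0 = 5*r)
k(F) = -75 (k(F) = 5*(5*(-3)) = 5*(-15) = -75)
3400180 - (-1089 - 472*k(34)) = 3400180 - (-1089 - 472*(-75)) = 3400180 - (-1089 + 35400) = 3400180 - 1*34311 = 3400180 - 34311 = 3365869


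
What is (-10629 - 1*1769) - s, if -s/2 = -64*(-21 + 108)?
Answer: -23534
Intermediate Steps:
s = 11136 (s = -(-128)*(-21 + 108) = -(-128)*87 = -2*(-5568) = 11136)
(-10629 - 1*1769) - s = (-10629 - 1*1769) - 1*11136 = (-10629 - 1769) - 11136 = -12398 - 11136 = -23534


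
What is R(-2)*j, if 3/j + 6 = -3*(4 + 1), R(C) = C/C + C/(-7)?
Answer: -9/49 ≈ -0.18367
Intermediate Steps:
R(C) = 1 - C/7 (R(C) = 1 + C*(-1/7) = 1 - C/7)
j = -1/7 (j = 3/(-6 - 3*(4 + 1)) = 3/(-6 - 3*5) = 3/(-6 - 15) = 3/(-21) = 3*(-1/21) = -1/7 ≈ -0.14286)
R(-2)*j = (1 - 1/7*(-2))*(-1/7) = (1 + 2/7)*(-1/7) = (9/7)*(-1/7) = -9/49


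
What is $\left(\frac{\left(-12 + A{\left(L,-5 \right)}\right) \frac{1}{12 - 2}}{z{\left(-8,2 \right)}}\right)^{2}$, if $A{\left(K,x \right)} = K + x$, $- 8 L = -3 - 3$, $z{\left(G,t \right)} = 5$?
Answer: $\frac{169}{1600} \approx 0.10563$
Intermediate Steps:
$L = \frac{3}{4}$ ($L = - \frac{-3 - 3}{8} = \left(- \frac{1}{8}\right) \left(-6\right) = \frac{3}{4} \approx 0.75$)
$\left(\frac{\left(-12 + A{\left(L,-5 \right)}\right) \frac{1}{12 - 2}}{z{\left(-8,2 \right)}}\right)^{2} = \left(\frac{\left(-12 + \left(\frac{3}{4} - 5\right)\right) \frac{1}{12 - 2}}{5}\right)^{2} = \left(\frac{-12 - \frac{17}{4}}{10} \cdot \frac{1}{5}\right)^{2} = \left(\left(- \frac{65}{4}\right) \frac{1}{10} \cdot \frac{1}{5}\right)^{2} = \left(\left(- \frac{13}{8}\right) \frac{1}{5}\right)^{2} = \left(- \frac{13}{40}\right)^{2} = \frac{169}{1600}$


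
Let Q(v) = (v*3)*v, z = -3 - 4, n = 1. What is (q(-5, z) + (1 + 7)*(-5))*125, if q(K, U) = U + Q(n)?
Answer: -5500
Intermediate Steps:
z = -7
Q(v) = 3*v² (Q(v) = (3*v)*v = 3*v²)
q(K, U) = 3 + U (q(K, U) = U + 3*1² = U + 3*1 = U + 3 = 3 + U)
(q(-5, z) + (1 + 7)*(-5))*125 = ((3 - 7) + (1 + 7)*(-5))*125 = (-4 + 8*(-5))*125 = (-4 - 40)*125 = -44*125 = -5500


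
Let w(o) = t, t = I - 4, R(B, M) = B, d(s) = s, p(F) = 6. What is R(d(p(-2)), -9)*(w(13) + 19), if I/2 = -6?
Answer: 18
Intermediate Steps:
I = -12 (I = 2*(-6) = -12)
t = -16 (t = -12 - 4 = -16)
w(o) = -16
R(d(p(-2)), -9)*(w(13) + 19) = 6*(-16 + 19) = 6*3 = 18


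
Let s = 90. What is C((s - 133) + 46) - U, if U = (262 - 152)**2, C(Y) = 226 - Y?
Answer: -11877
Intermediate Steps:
U = 12100 (U = 110**2 = 12100)
C((s - 133) + 46) - U = (226 - ((90 - 133) + 46)) - 1*12100 = (226 - (-43 + 46)) - 12100 = (226 - 1*3) - 12100 = (226 - 3) - 12100 = 223 - 12100 = -11877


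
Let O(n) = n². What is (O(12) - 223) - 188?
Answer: -267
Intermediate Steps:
(O(12) - 223) - 188 = (12² - 223) - 188 = (144 - 223) - 188 = -79 - 188 = -267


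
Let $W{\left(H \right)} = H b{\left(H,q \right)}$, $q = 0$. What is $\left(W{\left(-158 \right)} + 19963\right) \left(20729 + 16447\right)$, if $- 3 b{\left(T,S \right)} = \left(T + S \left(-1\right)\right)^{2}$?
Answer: $49620058792$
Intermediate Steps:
$b{\left(T,S \right)} = - \frac{\left(T - S\right)^{2}}{3}$ ($b{\left(T,S \right)} = - \frac{\left(T + S \left(-1\right)\right)^{2}}{3} = - \frac{\left(T - S\right)^{2}}{3}$)
$W{\left(H \right)} = - \frac{H^{3}}{3}$ ($W{\left(H \right)} = H \left(- \frac{\left(0 - H\right)^{2}}{3}\right) = H \left(- \frac{\left(- H\right)^{2}}{3}\right) = H \left(- \frac{H^{2}}{3}\right) = - \frac{H^{3}}{3}$)
$\left(W{\left(-158 \right)} + 19963\right) \left(20729 + 16447\right) = \left(- \frac{\left(-158\right)^{3}}{3} + 19963\right) \left(20729 + 16447\right) = \left(\left(- \frac{1}{3}\right) \left(-3944312\right) + 19963\right) 37176 = \left(\frac{3944312}{3} + 19963\right) 37176 = \frac{4004201}{3} \cdot 37176 = 49620058792$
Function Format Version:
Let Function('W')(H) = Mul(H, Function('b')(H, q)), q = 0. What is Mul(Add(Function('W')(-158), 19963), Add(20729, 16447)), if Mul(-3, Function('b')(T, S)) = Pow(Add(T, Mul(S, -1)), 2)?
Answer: 49620058792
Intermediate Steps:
Function('b')(T, S) = Mul(Rational(-1, 3), Pow(Add(T, Mul(-1, S)), 2)) (Function('b')(T, S) = Mul(Rational(-1, 3), Pow(Add(T, Mul(S, -1)), 2)) = Mul(Rational(-1, 3), Pow(Add(T, Mul(-1, S)), 2)))
Function('W')(H) = Mul(Rational(-1, 3), Pow(H, 3)) (Function('W')(H) = Mul(H, Mul(Rational(-1, 3), Pow(Add(0, Mul(-1, H)), 2))) = Mul(H, Mul(Rational(-1, 3), Pow(Mul(-1, H), 2))) = Mul(H, Mul(Rational(-1, 3), Pow(H, 2))) = Mul(Rational(-1, 3), Pow(H, 3)))
Mul(Add(Function('W')(-158), 19963), Add(20729, 16447)) = Mul(Add(Mul(Rational(-1, 3), Pow(-158, 3)), 19963), Add(20729, 16447)) = Mul(Add(Mul(Rational(-1, 3), -3944312), 19963), 37176) = Mul(Add(Rational(3944312, 3), 19963), 37176) = Mul(Rational(4004201, 3), 37176) = 49620058792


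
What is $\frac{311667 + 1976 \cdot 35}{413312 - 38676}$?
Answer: $\frac{380827}{374636} \approx 1.0165$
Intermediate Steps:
$\frac{311667 + 1976 \cdot 35}{413312 - 38676} = \frac{311667 + 69160}{374636} = 380827 \cdot \frac{1}{374636} = \frac{380827}{374636}$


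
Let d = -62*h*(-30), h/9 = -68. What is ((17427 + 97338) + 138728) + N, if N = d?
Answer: -884827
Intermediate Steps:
h = -612 (h = 9*(-68) = -612)
d = -1138320 (d = -62*(-612)*(-30) = 37944*(-30) = -1138320)
N = -1138320
((17427 + 97338) + 138728) + N = ((17427 + 97338) + 138728) - 1138320 = (114765 + 138728) - 1138320 = 253493 - 1138320 = -884827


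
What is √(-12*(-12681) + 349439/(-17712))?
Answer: 5*√13259011443/1476 ≈ 390.07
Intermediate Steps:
√(-12*(-12681) + 349439/(-17712)) = √(152172 + 349439*(-1/17712)) = √(152172 - 349439/17712) = √(2694921025/17712) = 5*√13259011443/1476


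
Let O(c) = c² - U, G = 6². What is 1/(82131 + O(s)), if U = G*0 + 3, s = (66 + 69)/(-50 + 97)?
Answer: 2209/181438977 ≈ 1.2175e-5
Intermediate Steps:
G = 36
s = 135/47 ≈ 2.8723
U = 3 (U = 36*0 + 3 = 0 + 3 = 3)
O(c) = -3 + c² (O(c) = c² - 1*3 = c² - 3 = -3 + c²)
1/(82131 + O(s)) = 1/(82131 + (-3 + (135/47)²)) = 1/(82131 + (-3 + 18225/2209)) = 1/(82131 + 11598/2209) = 1/(181438977/2209) = 2209/181438977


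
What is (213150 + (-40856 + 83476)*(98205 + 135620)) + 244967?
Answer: 9966079617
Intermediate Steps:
(213150 + (-40856 + 83476)*(98205 + 135620)) + 244967 = (213150 + 42620*233825) + 244967 = (213150 + 9965621500) + 244967 = 9965834650 + 244967 = 9966079617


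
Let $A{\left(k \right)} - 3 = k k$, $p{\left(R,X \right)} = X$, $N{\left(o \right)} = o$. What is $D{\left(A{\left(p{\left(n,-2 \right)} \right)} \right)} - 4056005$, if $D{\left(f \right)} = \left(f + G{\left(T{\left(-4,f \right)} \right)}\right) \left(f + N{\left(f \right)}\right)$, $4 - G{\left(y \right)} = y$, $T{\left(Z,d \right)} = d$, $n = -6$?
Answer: $-4055949$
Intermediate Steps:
$G{\left(y \right)} = 4 - y$
$A{\left(k \right)} = 3 + k^{2}$ ($A{\left(k \right)} = 3 + k k = 3 + k^{2}$)
$D{\left(f \right)} = 8 f$ ($D{\left(f \right)} = \left(f - \left(-4 + f\right)\right) \left(f + f\right) = 4 \cdot 2 f = 8 f$)
$D{\left(A{\left(p{\left(n,-2 \right)} \right)} \right)} - 4056005 = 8 \left(3 + \left(-2\right)^{2}\right) - 4056005 = 8 \left(3 + 4\right) - 4056005 = 8 \cdot 7 - 4056005 = 56 - 4056005 = -4055949$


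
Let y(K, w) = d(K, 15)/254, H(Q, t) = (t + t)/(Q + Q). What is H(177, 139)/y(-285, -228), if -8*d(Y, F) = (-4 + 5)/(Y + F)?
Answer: 25420320/59 ≈ 4.3085e+5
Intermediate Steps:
H(Q, t) = t/Q (H(Q, t) = (2*t)/((2*Q)) = (2*t)*(1/(2*Q)) = t/Q)
d(Y, F) = -1/(8*(F + Y)) (d(Y, F) = -(-4 + 5)/(8*(Y + F)) = -1/(8*(F + Y)))
y(K, w) = -1/(254*(120 + 8*K)) (y(K, w) = -1/(8*15 + 8*K)/254 = -1/(120 + 8*K)*(1/254) = -1/(254*(120 + 8*K)))
H(177, 139)/y(-285, -228) = (139/177)/((-1/(30480 + 2032*(-285)))) = (139*(1/177))/((-1/(30480 - 579120))) = 139/(177*((-1/(-548640)))) = 139/(177*((-1*(-1/548640)))) = 139/(177*(1/548640)) = (139/177)*548640 = 25420320/59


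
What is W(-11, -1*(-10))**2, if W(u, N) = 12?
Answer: 144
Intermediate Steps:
W(-11, -1*(-10))**2 = 12**2 = 144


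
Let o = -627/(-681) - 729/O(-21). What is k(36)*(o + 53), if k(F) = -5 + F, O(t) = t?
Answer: 4366071/1589 ≈ 2747.7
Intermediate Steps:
o = 56624/1589 (o = -627/(-681) - 729/(-21) = -627*(-1/681) - 729*(-1/21) = 209/227 + 243/7 = 56624/1589 ≈ 35.635)
k(36)*(o + 53) = (-5 + 36)*(56624/1589 + 53) = 31*(140841/1589) = 4366071/1589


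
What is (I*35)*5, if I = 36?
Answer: 6300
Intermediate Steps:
(I*35)*5 = (36*35)*5 = 1260*5 = 6300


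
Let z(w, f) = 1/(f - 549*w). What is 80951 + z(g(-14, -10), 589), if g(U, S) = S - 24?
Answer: 1558711506/19255 ≈ 80951.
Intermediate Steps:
g(U, S) = -24 + S
80951 + z(g(-14, -10), 589) = 80951 + 1/(589 - 549*(-24 - 10)) = 80951 + 1/(589 - 549*(-34)) = 80951 + 1/(589 + 18666) = 80951 + 1/19255 = 1558711506/19255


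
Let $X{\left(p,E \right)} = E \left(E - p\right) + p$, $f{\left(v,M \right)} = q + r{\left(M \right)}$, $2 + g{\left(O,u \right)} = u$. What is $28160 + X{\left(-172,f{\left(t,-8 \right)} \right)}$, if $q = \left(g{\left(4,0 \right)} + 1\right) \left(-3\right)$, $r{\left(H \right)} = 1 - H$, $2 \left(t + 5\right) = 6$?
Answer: $30196$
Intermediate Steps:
$g{\left(O,u \right)} = -2 + u$
$t = -2$ ($t = -5 + \frac{1}{2} \cdot 6 = -5 + 3 = -2$)
$q = 3$ ($q = \left(\left(-2 + 0\right) + 1\right) \left(-3\right) = \left(-2 + 1\right) \left(-3\right) = \left(-1\right) \left(-3\right) = 3$)
$f{\left(v,M \right)} = 4 - M$ ($f{\left(v,M \right)} = 3 - \left(-1 + M\right) = 4 - M$)
$X{\left(p,E \right)} = p + E \left(E - p\right)$
$28160 + X{\left(-172,f{\left(t,-8 \right)} \right)} = 28160 - \left(172 - \left(4 - -8\right)^{2} + \left(4 - -8\right) \left(-172\right)\right) = 28160 - \left(172 - \left(4 + 8\right)^{2} + \left(4 + 8\right) \left(-172\right)\right) = 28160 - \left(172 - 2064 - 144\right) = 28160 + \left(-172 + 144 + 2064\right) = 28160 + 2036 = 30196$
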